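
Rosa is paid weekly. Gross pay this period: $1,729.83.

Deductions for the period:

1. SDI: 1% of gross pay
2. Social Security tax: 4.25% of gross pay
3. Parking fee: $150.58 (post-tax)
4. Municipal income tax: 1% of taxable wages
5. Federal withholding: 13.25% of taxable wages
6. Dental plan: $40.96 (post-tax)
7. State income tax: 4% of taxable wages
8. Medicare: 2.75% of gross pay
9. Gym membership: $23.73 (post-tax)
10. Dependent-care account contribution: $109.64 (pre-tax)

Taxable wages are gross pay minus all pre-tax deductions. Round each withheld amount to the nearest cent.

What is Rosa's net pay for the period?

$970.84

Dependent-care account contribution: $109.64
Taxable wages = $1,729.83 − $109.64 = $1,620.19
Federal withholding: $1,620.19 × 0.1325 = $214.68
State income tax: $1,620.19 × 0.04 = $64.81
Municipal income tax: $1,620.19 × 0.01 = $16.20
Medicare: $1,729.83 × 0.0275 = $47.57
SDI: $1,729.83 × 0.01 = $17.30
Social Security tax: $1,729.83 × 0.0425 = $73.52
Gym membership: $23.73
Parking fee: $150.58
Dental plan: $40.96
Total deductions = $109.64 + $214.68 + $64.81 + $16.20 + $47.57 + $17.30 + $73.52 + $23.73 + $150.58 + $40.96 = $758.99
Net pay = $1,729.83 − $758.99 = $970.84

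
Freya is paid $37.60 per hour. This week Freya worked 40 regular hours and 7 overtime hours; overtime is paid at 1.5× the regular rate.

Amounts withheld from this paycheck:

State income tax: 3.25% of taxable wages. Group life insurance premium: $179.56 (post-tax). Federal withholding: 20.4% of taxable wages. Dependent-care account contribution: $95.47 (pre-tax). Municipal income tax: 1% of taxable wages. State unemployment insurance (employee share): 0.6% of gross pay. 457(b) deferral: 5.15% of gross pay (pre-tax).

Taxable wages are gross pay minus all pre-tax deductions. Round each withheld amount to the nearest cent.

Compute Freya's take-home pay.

$1,094.17

Regular pay: 40 × $37.60 = $1,504.00
Overtime pay: 7 × $37.60 × 1.5 = $394.80
Gross pay = $1,504.00 + $394.80 = $1,898.80
Dependent-care account contribution: $95.47
457(b) deferral: $1,898.80 × 0.0515 = $97.79
Pre-tax total = $95.47 + $97.79 = $193.26
Taxable wages = $1,898.80 − $193.26 = $1,705.54
Federal withholding: $1,705.54 × 0.204 = $347.93
Municipal income tax: $1,705.54 × 0.01 = $17.06
State income tax: $1,705.54 × 0.0325 = $55.43
State unemployment insurance (employee share): $1,898.80 × 0.006 = $11.39
Group life insurance premium: $179.56
Total deductions = $95.47 + $97.79 + $347.93 + $17.06 + $55.43 + $11.39 + $179.56 = $804.63
Net pay = $1,898.80 − $804.63 = $1,094.17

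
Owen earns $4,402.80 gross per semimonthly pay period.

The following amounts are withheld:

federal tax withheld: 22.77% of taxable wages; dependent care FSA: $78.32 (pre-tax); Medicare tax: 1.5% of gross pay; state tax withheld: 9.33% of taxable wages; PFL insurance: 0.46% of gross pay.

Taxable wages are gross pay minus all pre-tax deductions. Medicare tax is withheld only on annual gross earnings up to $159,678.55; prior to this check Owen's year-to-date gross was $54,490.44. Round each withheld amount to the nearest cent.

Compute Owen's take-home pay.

Dependent care FSA: $78.32
Taxable wages = $4,402.80 − $78.32 = $4,324.48
Federal tax withheld: $4,324.48 × 0.2277 = $984.68
State tax withheld: $4,324.48 × 0.0933 = $403.47
Medicare tax: cap not yet reached, full $4,402.80 is subject → $4,402.80 × 0.015 = $66.04
PFL insurance: $4,402.80 × 0.0046 = $20.25
Total deductions = $78.32 + $984.68 + $403.47 + $66.04 + $20.25 = $1,552.76
Net pay = $4,402.80 − $1,552.76 = $2,850.04

$2,850.04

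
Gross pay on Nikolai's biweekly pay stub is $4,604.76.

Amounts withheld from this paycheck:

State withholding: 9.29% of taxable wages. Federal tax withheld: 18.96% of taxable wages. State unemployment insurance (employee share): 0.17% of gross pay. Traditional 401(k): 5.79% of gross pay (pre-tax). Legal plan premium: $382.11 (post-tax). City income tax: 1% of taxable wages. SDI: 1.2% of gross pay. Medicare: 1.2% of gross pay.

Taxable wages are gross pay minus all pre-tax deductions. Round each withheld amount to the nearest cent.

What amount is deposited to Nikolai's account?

Traditional 401(k): $4,604.76 × 0.0579 = $266.62
Taxable wages = $4,604.76 − $266.62 = $4,338.14
State withholding: $4,338.14 × 0.0929 = $403.01
Federal tax withheld: $4,338.14 × 0.1896 = $822.51
City income tax: $4,338.14 × 0.01 = $43.38
State unemployment insurance (employee share): $4,604.76 × 0.0017 = $7.83
SDI: $4,604.76 × 0.012 = $55.26
Medicare: $4,604.76 × 0.012 = $55.26
Legal plan premium: $382.11
Total deductions = $266.62 + $403.01 + $822.51 + $43.38 + $7.83 + $55.26 + $55.26 + $382.11 = $2,035.98
Net pay = $4,604.76 − $2,035.98 = $2,568.78

$2,568.78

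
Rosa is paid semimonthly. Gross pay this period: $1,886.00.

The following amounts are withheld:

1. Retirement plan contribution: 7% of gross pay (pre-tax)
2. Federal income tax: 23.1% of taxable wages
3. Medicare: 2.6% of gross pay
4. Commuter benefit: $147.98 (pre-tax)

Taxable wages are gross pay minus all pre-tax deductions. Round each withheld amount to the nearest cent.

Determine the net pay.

Retirement plan contribution: $1,886.00 × 0.07 = $132.02
Commuter benefit: $147.98
Pre-tax total = $132.02 + $147.98 = $280.00
Taxable wages = $1,886.00 − $280.00 = $1,606.00
Federal income tax: $1,606.00 × 0.231 = $370.99
Medicare: $1,886.00 × 0.026 = $49.04
Total deductions = $132.02 + $147.98 + $370.99 + $49.04 = $700.03
Net pay = $1,886.00 − $700.03 = $1,185.97

$1,185.97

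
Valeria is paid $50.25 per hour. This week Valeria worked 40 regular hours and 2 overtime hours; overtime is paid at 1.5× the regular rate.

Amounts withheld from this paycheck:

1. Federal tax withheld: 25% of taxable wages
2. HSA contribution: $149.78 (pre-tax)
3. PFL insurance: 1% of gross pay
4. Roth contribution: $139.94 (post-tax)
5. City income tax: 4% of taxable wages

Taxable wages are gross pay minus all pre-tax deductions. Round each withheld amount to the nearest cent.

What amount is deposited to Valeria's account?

$1,266.24

Regular pay: 40 × $50.25 = $2,010.00
Overtime pay: 2 × $50.25 × 1.5 = $150.75
Gross pay = $2,010.00 + $150.75 = $2,160.75
HSA contribution: $149.78
Taxable wages = $2,160.75 − $149.78 = $2,010.97
Federal tax withheld: $2,010.97 × 0.25 = $502.74
City income tax: $2,010.97 × 0.04 = $80.44
PFL insurance: $2,160.75 × 0.01 = $21.61
Roth contribution: $139.94
Total deductions = $149.78 + $502.74 + $80.44 + $21.61 + $139.94 = $894.51
Net pay = $2,160.75 − $894.51 = $1,266.24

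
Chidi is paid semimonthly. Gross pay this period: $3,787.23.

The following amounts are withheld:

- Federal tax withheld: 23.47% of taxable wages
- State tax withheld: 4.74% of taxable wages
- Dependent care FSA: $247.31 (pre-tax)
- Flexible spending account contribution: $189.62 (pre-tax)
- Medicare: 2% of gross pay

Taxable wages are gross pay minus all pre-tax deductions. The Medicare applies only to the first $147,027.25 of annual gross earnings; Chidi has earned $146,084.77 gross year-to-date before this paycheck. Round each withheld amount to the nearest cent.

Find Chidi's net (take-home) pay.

Flexible spending account contribution: $189.62
Dependent care FSA: $247.31
Pre-tax total = $189.62 + $247.31 = $436.93
Taxable wages = $3,787.23 − $436.93 = $3,350.30
Federal tax withheld: $3,350.30 × 0.2347 = $786.32
State tax withheld: $3,350.30 × 0.0474 = $158.80
Medicare: only $147,027.25 − $146,084.77 = $942.48 of this check is subject → $942.48 × 0.02 = $18.85
Total deductions = $189.62 + $247.31 + $786.32 + $158.80 + $18.85 = $1,400.90
Net pay = $3,787.23 − $1,400.90 = $2,386.33

$2,386.33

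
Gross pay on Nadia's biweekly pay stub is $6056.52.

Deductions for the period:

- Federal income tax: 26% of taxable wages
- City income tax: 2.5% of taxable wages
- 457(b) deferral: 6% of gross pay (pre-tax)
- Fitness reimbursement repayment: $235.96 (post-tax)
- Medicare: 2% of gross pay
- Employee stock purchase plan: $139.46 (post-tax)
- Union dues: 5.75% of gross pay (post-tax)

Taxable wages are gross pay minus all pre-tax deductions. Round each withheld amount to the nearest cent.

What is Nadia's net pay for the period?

457(b) deferral: $6056.52 × 0.06 = $363.39
Taxable wages = $6056.52 − $363.39 = $5693.13
City income tax: $5693.13 × 0.025 = $142.33
Federal income tax: $5693.13 × 0.26 = $1480.21
Medicare: $6056.52 × 0.02 = $121.13
Employee stock purchase plan: $139.46
Fitness reimbursement repayment: $235.96
Union dues: $6056.52 × 0.0575 = $348.25
Total deductions = $363.39 + $142.33 + $1480.21 + $121.13 + $139.46 + $235.96 + $348.25 = $2830.73
Net pay = $6056.52 − $2830.73 = $3225.79

$3225.79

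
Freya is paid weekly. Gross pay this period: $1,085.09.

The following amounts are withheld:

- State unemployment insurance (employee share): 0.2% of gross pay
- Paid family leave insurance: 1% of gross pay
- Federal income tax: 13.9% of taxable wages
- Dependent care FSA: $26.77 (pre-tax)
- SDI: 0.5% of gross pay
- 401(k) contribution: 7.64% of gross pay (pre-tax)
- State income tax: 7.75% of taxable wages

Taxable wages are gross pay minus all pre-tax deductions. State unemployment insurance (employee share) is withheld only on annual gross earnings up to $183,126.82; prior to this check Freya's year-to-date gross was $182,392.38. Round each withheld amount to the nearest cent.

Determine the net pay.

$746.49

Dependent care FSA: $26.77
401(k) contribution: $1,085.09 × 0.0764 = $82.90
Pre-tax total = $26.77 + $82.90 = $109.67
Taxable wages = $1,085.09 − $109.67 = $975.42
Federal income tax: $975.42 × 0.139 = $135.58
State income tax: $975.42 × 0.0775 = $75.60
Paid family leave insurance: $1,085.09 × 0.01 = $10.85
State unemployment insurance (employee share): only $183,126.82 − $182,392.38 = $734.44 of this check is subject → $734.44 × 0.002 = $1.47
SDI: $1,085.09 × 0.005 = $5.43
Total deductions = $26.77 + $82.90 + $135.58 + $75.60 + $10.85 + $1.47 + $5.43 = $338.60
Net pay = $1,085.09 − $338.60 = $746.49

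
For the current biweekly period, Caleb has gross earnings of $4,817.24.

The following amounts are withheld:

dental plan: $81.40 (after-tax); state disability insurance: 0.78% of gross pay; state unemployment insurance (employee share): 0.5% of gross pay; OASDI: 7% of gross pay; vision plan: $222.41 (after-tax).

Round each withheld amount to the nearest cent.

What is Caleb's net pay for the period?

State unemployment insurance (employee share): $4,817.24 × 0.005 = $24.09
State disability insurance: $4,817.24 × 0.0078 = $37.57
OASDI: $4,817.24 × 0.07 = $337.21
Dental plan: $81.40
Vision plan: $222.41
Total deductions = $24.09 + $37.57 + $337.21 + $81.40 + $222.41 = $702.68
Net pay = $4,817.24 − $702.68 = $4,114.56

$4,114.56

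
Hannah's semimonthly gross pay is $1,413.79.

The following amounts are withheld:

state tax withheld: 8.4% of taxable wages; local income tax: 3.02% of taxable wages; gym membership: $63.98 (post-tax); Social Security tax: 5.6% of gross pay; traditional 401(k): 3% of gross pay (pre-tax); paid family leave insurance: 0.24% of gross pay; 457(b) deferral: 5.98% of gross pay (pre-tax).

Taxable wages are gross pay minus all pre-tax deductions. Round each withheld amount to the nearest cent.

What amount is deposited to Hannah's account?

$993.35

Traditional 401(k): $1,413.79 × 0.03 = $42.41
457(b) deferral: $1,413.79 × 0.0598 = $84.54
Pre-tax total = $42.41 + $84.54 = $126.95
Taxable wages = $1,413.79 − $126.95 = $1,286.84
State tax withheld: $1,286.84 × 0.084 = $108.09
Local income tax: $1,286.84 × 0.0302 = $38.86
Social Security tax: $1,413.79 × 0.056 = $79.17
Paid family leave insurance: $1,413.79 × 0.0024 = $3.39
Gym membership: $63.98
Total deductions = $42.41 + $84.54 + $108.09 + $38.86 + $79.17 + $3.39 + $63.98 = $420.44
Net pay = $1,413.79 − $420.44 = $993.35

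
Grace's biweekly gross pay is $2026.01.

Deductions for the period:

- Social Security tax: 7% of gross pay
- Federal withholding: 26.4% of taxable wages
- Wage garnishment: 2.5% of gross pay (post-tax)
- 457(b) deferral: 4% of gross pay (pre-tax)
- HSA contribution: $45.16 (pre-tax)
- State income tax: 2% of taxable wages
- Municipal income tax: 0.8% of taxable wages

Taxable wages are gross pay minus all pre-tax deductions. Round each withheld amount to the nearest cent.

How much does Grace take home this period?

HSA contribution: $45.16
457(b) deferral: $2026.01 × 0.04 = $81.04
Pre-tax total = $45.16 + $81.04 = $126.20
Taxable wages = $2026.01 − $126.20 = $1899.81
Municipal income tax: $1899.81 × 0.008 = $15.20
State income tax: $1899.81 × 0.02 = $38.00
Federal withholding: $1899.81 × 0.264 = $501.55
Social Security tax: $2026.01 × 0.07 = $141.82
Wage garnishment: $2026.01 × 0.025 = $50.65
Total deductions = $45.16 + $81.04 + $15.20 + $38.00 + $501.55 + $141.82 + $50.65 = $873.42
Net pay = $2026.01 − $873.42 = $1152.59

$1152.59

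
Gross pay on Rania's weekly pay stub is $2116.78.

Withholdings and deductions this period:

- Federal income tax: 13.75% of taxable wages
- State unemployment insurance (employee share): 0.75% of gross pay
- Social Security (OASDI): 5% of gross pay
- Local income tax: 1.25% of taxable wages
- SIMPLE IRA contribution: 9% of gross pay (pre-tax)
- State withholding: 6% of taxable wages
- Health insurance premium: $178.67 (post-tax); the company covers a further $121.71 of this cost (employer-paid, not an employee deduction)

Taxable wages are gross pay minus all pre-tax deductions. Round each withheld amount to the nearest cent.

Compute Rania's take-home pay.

$1221.36

SIMPLE IRA contribution: $2116.78 × 0.09 = $190.51
Taxable wages = $2116.78 − $190.51 = $1926.27
Federal income tax: $1926.27 × 0.1375 = $264.86
Local income tax: $1926.27 × 0.0125 = $24.08
State withholding: $1926.27 × 0.06 = $115.58
Social Security (OASDI): $2116.78 × 0.05 = $105.84
State unemployment insurance (employee share): $2116.78 × 0.0075 = $15.88
Health insurance premium: $178.67
(Employer's $121.71 toward health insurance premium is not withheld from the employee.)
Total deductions = $190.51 + $264.86 + $24.08 + $115.58 + $105.84 + $15.88 + $178.67 = $895.42
Net pay = $2116.78 − $895.42 = $1221.36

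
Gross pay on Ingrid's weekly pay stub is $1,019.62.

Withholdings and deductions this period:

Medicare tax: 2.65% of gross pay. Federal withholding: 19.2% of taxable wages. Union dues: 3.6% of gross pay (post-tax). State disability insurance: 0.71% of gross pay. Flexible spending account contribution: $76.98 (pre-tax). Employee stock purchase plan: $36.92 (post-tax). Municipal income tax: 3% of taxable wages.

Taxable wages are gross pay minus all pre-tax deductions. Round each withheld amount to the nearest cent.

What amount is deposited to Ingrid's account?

$625.48

Flexible spending account contribution: $76.98
Taxable wages = $1,019.62 − $76.98 = $942.64
Municipal income tax: $942.64 × 0.03 = $28.28
Federal withholding: $942.64 × 0.192 = $180.99
State disability insurance: $1,019.62 × 0.0071 = $7.24
Medicare tax: $1,019.62 × 0.0265 = $27.02
Employee stock purchase plan: $36.92
Union dues: $1,019.62 × 0.036 = $36.71
Total deductions = $76.98 + $28.28 + $180.99 + $7.24 + $27.02 + $36.92 + $36.71 = $394.14
Net pay = $1,019.62 − $394.14 = $625.48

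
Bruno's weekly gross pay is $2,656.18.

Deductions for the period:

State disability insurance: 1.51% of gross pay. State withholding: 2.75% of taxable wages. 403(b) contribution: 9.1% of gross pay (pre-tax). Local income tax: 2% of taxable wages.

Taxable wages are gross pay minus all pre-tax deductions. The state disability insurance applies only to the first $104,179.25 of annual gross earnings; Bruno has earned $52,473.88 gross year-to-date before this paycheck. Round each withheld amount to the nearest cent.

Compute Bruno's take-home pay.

$2,259.67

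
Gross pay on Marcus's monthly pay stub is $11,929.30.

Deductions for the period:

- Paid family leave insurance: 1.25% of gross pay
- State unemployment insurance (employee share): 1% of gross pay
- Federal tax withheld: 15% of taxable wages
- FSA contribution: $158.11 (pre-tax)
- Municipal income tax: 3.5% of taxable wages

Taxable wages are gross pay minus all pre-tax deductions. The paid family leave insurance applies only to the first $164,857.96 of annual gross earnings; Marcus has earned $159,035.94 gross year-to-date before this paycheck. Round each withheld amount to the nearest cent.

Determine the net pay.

$9,401.45

FSA contribution: $158.11
Taxable wages = $11,929.30 − $158.11 = $11,771.19
Federal tax withheld: $11,771.19 × 0.15 = $1,765.68
Municipal income tax: $11,771.19 × 0.035 = $411.99
State unemployment insurance (employee share): $11,929.30 × 0.01 = $119.29
Paid family leave insurance: only $164,857.96 − $159,035.94 = $5,822.02 of this check is subject → $5,822.02 × 0.0125 = $72.78
Total deductions = $158.11 + $1,765.68 + $411.99 + $119.29 + $72.78 = $2,527.85
Net pay = $11,929.30 − $2,527.85 = $9,401.45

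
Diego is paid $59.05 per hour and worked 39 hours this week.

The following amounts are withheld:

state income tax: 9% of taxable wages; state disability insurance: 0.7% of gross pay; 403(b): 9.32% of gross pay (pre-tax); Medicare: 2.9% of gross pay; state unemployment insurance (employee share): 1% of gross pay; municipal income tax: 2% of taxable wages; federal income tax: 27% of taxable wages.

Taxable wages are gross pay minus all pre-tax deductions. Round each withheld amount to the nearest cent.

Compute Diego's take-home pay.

$1,188.81

Gross pay: 39 × $59.05 = $2,302.95
403(b): $2,302.95 × 0.0932 = $214.63
Taxable wages = $2,302.95 − $214.63 = $2,088.32
Federal income tax: $2,088.32 × 0.27 = $563.85
Municipal income tax: $2,088.32 × 0.02 = $41.77
State income tax: $2,088.32 × 0.09 = $187.95
State unemployment insurance (employee share): $2,302.95 × 0.01 = $23.03
Medicare: $2,302.95 × 0.029 = $66.79
State disability insurance: $2,302.95 × 0.007 = $16.12
Total deductions = $214.63 + $563.85 + $41.77 + $187.95 + $23.03 + $66.79 + $16.12 = $1,114.14
Net pay = $2,302.95 − $1,114.14 = $1,188.81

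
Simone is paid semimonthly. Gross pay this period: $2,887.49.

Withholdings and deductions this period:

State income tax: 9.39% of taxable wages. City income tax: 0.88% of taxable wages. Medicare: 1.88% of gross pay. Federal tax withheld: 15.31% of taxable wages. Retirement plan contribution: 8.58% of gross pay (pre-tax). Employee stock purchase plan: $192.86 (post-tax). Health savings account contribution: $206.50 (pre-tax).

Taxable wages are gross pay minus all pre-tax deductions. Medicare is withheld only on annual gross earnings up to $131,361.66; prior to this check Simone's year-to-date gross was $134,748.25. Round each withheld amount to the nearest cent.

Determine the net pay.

Health savings account contribution: $206.50
Retirement plan contribution: $2,887.49 × 0.0858 = $247.75
Pre-tax total = $206.50 + $247.75 = $454.25
Taxable wages = $2,887.49 − $454.25 = $2,433.24
City income tax: $2,433.24 × 0.0088 = $21.41
Federal tax withheld: $2,433.24 × 0.1531 = $372.53
State income tax: $2,433.24 × 0.0939 = $228.48
Medicare: annual cap $131,361.66 already reached (YTD $134,748.25), so $0.00
Employee stock purchase plan: $192.86
Total deductions = $206.50 + $247.75 + $21.41 + $372.53 + $228.48 + $0.00 + $192.86 = $1,269.53
Net pay = $2,887.49 − $1,269.53 = $1,617.96

$1,617.96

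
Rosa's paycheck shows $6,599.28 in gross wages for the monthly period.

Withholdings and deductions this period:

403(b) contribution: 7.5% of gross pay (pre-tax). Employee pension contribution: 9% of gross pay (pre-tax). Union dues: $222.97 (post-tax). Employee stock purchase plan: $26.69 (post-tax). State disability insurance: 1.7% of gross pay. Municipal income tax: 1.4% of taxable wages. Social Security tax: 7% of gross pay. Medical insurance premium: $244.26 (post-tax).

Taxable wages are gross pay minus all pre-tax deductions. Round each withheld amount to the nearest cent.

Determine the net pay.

403(b) contribution: $6,599.28 × 0.075 = $494.95
Employee pension contribution: $6,599.28 × 0.09 = $593.94
Pre-tax total = $494.95 + $593.94 = $1,088.89
Taxable wages = $6,599.28 − $1,088.89 = $5,510.39
Municipal income tax: $5,510.39 × 0.014 = $77.15
Social Security tax: $6,599.28 × 0.07 = $461.95
State disability insurance: $6,599.28 × 0.017 = $112.19
Medical insurance premium: $244.26
Union dues: $222.97
Employee stock purchase plan: $26.69
Total deductions = $494.95 + $593.94 + $77.15 + $461.95 + $112.19 + $244.26 + $222.97 + $26.69 = $2,234.10
Net pay = $6,599.28 − $2,234.10 = $4,365.18

$4,365.18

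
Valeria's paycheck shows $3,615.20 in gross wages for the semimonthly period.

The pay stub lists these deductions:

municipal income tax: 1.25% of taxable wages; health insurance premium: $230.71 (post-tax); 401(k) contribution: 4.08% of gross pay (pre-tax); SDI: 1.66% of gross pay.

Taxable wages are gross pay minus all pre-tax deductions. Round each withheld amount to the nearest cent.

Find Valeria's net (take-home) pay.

401(k) contribution: $3,615.20 × 0.0408 = $147.50
Taxable wages = $3,615.20 − $147.50 = $3,467.70
Municipal income tax: $3,467.70 × 0.0125 = $43.35
SDI: $3,615.20 × 0.0166 = $60.01
Health insurance premium: $230.71
Total deductions = $147.50 + $43.35 + $60.01 + $230.71 = $481.57
Net pay = $3,615.20 − $481.57 = $3,133.63

$3,133.63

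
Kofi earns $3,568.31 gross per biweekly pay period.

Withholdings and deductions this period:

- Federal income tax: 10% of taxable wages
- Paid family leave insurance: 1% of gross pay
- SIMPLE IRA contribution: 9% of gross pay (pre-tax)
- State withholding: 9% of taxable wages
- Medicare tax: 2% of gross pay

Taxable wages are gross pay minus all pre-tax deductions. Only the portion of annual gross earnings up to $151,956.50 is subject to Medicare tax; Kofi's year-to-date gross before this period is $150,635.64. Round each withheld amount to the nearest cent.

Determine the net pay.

SIMPLE IRA contribution: $3,568.31 × 0.09 = $321.15
Taxable wages = $3,568.31 − $321.15 = $3,247.16
State withholding: $3,247.16 × 0.09 = $292.24
Federal income tax: $3,247.16 × 0.1 = $324.72
Medicare tax: only $151,956.50 − $150,635.64 = $1,320.86 of this check is subject → $1,320.86 × 0.02 = $26.42
Paid family leave insurance: $3,568.31 × 0.01 = $35.68
Total deductions = $321.15 + $292.24 + $324.72 + $26.42 + $35.68 = $1,000.21
Net pay = $3,568.31 − $1,000.21 = $2,568.10

$2,568.10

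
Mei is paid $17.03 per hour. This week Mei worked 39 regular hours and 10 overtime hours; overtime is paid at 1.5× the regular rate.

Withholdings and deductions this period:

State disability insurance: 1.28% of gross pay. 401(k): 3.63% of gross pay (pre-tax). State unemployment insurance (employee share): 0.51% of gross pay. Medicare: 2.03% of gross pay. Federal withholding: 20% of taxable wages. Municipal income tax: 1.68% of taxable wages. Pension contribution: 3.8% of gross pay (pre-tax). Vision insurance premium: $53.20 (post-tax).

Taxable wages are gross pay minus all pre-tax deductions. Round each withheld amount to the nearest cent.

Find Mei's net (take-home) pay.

Regular pay: 39 × $17.03 = $664.17
Overtime pay: 10 × $17.03 × 1.5 = $255.45
Gross pay = $664.17 + $255.45 = $919.62
Pension contribution: $919.62 × 0.038 = $34.95
401(k): $919.62 × 0.0363 = $33.38
Pre-tax total = $34.95 + $33.38 = $68.33
Taxable wages = $919.62 − $68.33 = $851.29
Municipal income tax: $851.29 × 0.0168 = $14.30
Federal withholding: $851.29 × 0.2 = $170.26
Medicare: $919.62 × 0.0203 = $18.67
State unemployment insurance (employee share): $919.62 × 0.0051 = $4.69
State disability insurance: $919.62 × 0.0128 = $11.77
Vision insurance premium: $53.20
Total deductions = $34.95 + $33.38 + $14.30 + $170.26 + $18.67 + $4.69 + $11.77 + $53.20 = $341.22
Net pay = $919.62 − $341.22 = $578.40

$578.40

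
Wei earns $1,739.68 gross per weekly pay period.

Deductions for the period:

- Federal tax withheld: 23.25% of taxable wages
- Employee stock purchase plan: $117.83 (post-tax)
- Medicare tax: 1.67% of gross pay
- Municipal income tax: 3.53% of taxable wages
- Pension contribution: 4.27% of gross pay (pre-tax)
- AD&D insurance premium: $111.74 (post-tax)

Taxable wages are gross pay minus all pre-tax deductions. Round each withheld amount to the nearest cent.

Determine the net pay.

$960.78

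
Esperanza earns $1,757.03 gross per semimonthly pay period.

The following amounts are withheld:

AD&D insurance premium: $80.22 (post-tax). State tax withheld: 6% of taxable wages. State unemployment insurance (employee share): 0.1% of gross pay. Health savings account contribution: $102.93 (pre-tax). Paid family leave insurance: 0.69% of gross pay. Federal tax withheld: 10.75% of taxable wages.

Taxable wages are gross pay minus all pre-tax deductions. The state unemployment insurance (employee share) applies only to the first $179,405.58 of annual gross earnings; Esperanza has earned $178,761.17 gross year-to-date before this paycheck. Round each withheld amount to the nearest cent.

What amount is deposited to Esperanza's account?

$1,284.05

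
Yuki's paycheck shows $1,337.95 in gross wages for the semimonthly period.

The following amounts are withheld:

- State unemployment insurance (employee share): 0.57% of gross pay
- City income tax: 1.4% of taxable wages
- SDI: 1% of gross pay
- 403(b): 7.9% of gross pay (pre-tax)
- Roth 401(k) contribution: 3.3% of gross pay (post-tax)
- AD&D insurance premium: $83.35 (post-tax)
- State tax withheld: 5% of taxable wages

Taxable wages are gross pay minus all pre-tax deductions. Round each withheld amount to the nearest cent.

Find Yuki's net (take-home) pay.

$1,004.88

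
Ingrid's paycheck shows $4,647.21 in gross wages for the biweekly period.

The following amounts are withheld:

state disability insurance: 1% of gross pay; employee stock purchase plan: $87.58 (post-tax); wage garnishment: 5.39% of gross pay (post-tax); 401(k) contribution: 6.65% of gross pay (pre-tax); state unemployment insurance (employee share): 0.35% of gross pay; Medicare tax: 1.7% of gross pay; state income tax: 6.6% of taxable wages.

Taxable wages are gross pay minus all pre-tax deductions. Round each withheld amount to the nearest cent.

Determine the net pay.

401(k) contribution: $4,647.21 × 0.0665 = $309.04
Taxable wages = $4,647.21 − $309.04 = $4,338.17
State income tax: $4,338.17 × 0.066 = $286.32
State disability insurance: $4,647.21 × 0.01 = $46.47
State unemployment insurance (employee share): $4,647.21 × 0.0035 = $16.27
Medicare tax: $4,647.21 × 0.017 = $79.00
Wage garnishment: $4,647.21 × 0.0539 = $250.48
Employee stock purchase plan: $87.58
Total deductions = $309.04 + $286.32 + $46.47 + $16.27 + $79.00 + $250.48 + $87.58 = $1,075.16
Net pay = $4,647.21 − $1,075.16 = $3,572.05

$3,572.05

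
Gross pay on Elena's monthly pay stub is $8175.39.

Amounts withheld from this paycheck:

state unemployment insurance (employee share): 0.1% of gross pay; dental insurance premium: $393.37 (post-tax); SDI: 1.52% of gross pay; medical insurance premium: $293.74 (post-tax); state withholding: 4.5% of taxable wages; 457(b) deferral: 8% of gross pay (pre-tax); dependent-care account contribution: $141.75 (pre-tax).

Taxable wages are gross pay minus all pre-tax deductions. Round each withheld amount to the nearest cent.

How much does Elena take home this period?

Dependent-care account contribution: $141.75
457(b) deferral: $8175.39 × 0.08 = $654.03
Pre-tax total = $141.75 + $654.03 = $795.78
Taxable wages = $8175.39 − $795.78 = $7379.61
State withholding: $7379.61 × 0.045 = $332.08
SDI: $8175.39 × 0.0152 = $124.27
State unemployment insurance (employee share): $8175.39 × 0.001 = $8.18
Medical insurance premium: $293.74
Dental insurance premium: $393.37
Total deductions = $141.75 + $654.03 + $332.08 + $124.27 + $8.18 + $293.74 + $393.37 = $1947.42
Net pay = $8175.39 − $1947.42 = $6227.97

$6227.97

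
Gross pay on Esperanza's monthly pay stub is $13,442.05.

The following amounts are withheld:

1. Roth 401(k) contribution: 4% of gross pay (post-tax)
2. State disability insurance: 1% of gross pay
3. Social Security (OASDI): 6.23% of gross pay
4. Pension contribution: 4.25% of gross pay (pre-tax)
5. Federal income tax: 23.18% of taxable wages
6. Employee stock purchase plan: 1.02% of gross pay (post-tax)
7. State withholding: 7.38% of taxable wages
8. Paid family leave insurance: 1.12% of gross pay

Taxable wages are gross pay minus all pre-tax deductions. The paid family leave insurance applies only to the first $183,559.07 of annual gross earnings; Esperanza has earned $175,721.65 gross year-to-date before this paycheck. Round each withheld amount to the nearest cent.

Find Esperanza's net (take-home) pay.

$7,203.03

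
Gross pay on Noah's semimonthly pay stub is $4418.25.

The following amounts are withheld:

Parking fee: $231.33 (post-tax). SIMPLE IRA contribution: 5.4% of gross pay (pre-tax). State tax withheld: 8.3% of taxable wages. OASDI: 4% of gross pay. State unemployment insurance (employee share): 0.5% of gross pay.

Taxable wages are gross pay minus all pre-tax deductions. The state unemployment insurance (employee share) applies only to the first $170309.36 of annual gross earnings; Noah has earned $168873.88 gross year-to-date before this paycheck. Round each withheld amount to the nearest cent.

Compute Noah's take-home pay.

$3417.51

SIMPLE IRA contribution: $4418.25 × 0.054 = $238.59
Taxable wages = $4418.25 − $238.59 = $4179.66
State tax withheld: $4179.66 × 0.083 = $346.91
State unemployment insurance (employee share): only $170309.36 − $168873.88 = $1435.48 of this check is subject → $1435.48 × 0.005 = $7.18
OASDI: $4418.25 × 0.04 = $176.73
Parking fee: $231.33
Total deductions = $238.59 + $346.91 + $7.18 + $176.73 + $231.33 = $1000.74
Net pay = $4418.25 − $1000.74 = $3417.51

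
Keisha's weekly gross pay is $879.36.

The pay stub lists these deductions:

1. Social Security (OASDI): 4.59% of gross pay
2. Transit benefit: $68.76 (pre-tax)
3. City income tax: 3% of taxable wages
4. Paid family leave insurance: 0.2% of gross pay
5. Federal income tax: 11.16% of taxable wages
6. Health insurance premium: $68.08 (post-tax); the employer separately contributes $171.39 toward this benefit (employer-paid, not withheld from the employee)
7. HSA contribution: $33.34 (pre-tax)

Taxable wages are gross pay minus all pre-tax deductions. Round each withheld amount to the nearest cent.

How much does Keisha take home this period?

$557.00

HSA contribution: $33.34
Transit benefit: $68.76
Pre-tax total = $33.34 + $68.76 = $102.10
Taxable wages = $879.36 − $102.10 = $777.26
Federal income tax: $777.26 × 0.1116 = $86.74
City income tax: $777.26 × 0.03 = $23.32
Paid family leave insurance: $879.36 × 0.002 = $1.76
Social Security (OASDI): $879.36 × 0.0459 = $40.36
Health insurance premium: $68.08
(Employer's $171.39 toward health insurance premium is not withheld from the employee.)
Total deductions = $33.34 + $68.76 + $86.74 + $23.32 + $1.76 + $40.36 + $68.08 = $322.36
Net pay = $879.36 − $322.36 = $557.00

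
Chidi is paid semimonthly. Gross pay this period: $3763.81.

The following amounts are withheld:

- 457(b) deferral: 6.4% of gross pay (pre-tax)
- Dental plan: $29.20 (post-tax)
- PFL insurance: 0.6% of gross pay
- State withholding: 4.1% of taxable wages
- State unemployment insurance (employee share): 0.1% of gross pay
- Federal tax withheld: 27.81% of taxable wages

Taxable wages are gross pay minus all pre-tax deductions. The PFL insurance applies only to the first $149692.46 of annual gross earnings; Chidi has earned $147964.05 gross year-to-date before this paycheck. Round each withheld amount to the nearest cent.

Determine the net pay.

$2355.43

457(b) deferral: $3763.81 × 0.064 = $240.88
Taxable wages = $3763.81 − $240.88 = $3522.93
Federal tax withheld: $3522.93 × 0.2781 = $979.73
State withholding: $3522.93 × 0.041 = $144.44
State unemployment insurance (employee share): $3763.81 × 0.001 = $3.76
PFL insurance: only $149692.46 − $147964.05 = $1728.41 of this check is subject → $1728.41 × 0.006 = $10.37
Dental plan: $29.20
Total deductions = $240.88 + $979.73 + $144.44 + $3.76 + $10.37 + $29.20 = $1408.38
Net pay = $3763.81 − $1408.38 = $2355.43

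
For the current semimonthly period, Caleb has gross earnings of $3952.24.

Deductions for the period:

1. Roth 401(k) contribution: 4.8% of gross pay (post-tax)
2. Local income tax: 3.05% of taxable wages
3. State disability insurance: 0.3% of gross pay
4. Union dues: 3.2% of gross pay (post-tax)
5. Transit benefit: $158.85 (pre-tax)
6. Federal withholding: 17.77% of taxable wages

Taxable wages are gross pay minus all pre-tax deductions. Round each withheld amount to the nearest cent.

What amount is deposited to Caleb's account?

Transit benefit: $158.85
Taxable wages = $3952.24 − $158.85 = $3793.39
Federal withholding: $3793.39 × 0.1777 = $674.09
Local income tax: $3793.39 × 0.0305 = $115.70
State disability insurance: $3952.24 × 0.003 = $11.86
Union dues: $3952.24 × 0.032 = $126.47
Roth 401(k) contribution: $3952.24 × 0.048 = $189.71
Total deductions = $158.85 + $674.09 + $115.70 + $11.86 + $126.47 + $189.71 = $1276.68
Net pay = $3952.24 − $1276.68 = $2675.56

$2675.56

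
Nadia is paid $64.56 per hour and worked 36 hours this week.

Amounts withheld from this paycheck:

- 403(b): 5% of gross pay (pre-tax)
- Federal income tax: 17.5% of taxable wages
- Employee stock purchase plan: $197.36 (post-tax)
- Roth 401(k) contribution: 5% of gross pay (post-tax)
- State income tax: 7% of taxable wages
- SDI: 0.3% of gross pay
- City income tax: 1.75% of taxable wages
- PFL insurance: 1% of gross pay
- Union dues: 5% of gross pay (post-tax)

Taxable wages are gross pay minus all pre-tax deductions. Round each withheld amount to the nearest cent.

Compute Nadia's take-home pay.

Gross pay: 36 × $64.56 = $2,324.16
403(b): $2,324.16 × 0.05 = $116.21
Taxable wages = $2,324.16 − $116.21 = $2,207.95
City income tax: $2,207.95 × 0.0175 = $38.64
Federal income tax: $2,207.95 × 0.175 = $386.39
State income tax: $2,207.95 × 0.07 = $154.56
SDI: $2,324.16 × 0.003 = $6.97
PFL insurance: $2,324.16 × 0.01 = $23.24
Employee stock purchase plan: $197.36
Union dues: $2,324.16 × 0.05 = $116.21
Roth 401(k) contribution: $2,324.16 × 0.05 = $116.21
Total deductions = $116.21 + $38.64 + $386.39 + $154.56 + $6.97 + $23.24 + $197.36 + $116.21 + $116.21 = $1,155.79
Net pay = $2,324.16 − $1,155.79 = $1,168.37

$1,168.37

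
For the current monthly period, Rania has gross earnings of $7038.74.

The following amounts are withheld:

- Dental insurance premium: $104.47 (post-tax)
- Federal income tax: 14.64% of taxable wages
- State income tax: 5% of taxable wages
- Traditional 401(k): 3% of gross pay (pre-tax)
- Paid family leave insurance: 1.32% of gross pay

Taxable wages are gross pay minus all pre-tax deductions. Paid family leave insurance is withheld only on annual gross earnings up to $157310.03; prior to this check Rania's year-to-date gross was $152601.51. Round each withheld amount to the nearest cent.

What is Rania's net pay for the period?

Traditional 401(k): $7038.74 × 0.03 = $211.16
Taxable wages = $7038.74 − $211.16 = $6827.58
State income tax: $6827.58 × 0.05 = $341.38
Federal income tax: $6827.58 × 0.1464 = $999.56
Paid family leave insurance: only $157310.03 − $152601.51 = $4708.52 of this check is subject → $4708.52 × 0.0132 = $62.15
Dental insurance premium: $104.47
Total deductions = $211.16 + $341.38 + $999.56 + $62.15 + $104.47 = $1718.72
Net pay = $7038.74 − $1718.72 = $5320.02

$5320.02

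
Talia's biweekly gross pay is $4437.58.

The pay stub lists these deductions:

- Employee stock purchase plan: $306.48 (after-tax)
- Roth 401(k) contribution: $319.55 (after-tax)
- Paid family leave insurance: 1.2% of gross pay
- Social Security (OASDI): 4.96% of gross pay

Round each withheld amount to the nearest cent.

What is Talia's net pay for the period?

$3538.20

Social Security (OASDI): $4437.58 × 0.0496 = $220.10
Paid family leave insurance: $4437.58 × 0.012 = $53.25
Roth 401(k) contribution: $319.55
Employee stock purchase plan: $306.48
Total deductions = $220.10 + $53.25 + $319.55 + $306.48 = $899.38
Net pay = $4437.58 − $899.38 = $3538.20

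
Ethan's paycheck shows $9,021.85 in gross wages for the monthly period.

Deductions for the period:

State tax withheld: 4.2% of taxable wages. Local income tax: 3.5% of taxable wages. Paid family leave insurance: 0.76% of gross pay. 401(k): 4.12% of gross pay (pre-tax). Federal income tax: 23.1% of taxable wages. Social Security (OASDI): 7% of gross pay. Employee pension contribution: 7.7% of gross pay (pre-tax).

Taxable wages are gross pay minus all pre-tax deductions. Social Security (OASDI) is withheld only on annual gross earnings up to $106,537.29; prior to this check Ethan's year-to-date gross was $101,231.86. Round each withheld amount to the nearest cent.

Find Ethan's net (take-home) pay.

$5,065.24

401(k): $9,021.85 × 0.0412 = $371.70
Employee pension contribution: $9,021.85 × 0.077 = $694.68
Pre-tax total = $371.70 + $694.68 = $1,066.38
Taxable wages = $9,021.85 − $1,066.38 = $7,955.47
Local income tax: $7,955.47 × 0.035 = $278.44
State tax withheld: $7,955.47 × 0.042 = $334.13
Federal income tax: $7,955.47 × 0.231 = $1,837.71
Social Security (OASDI): only $106,537.29 − $101,231.86 = $5,305.43 of this check is subject → $5,305.43 × 0.07 = $371.38
Paid family leave insurance: $9,021.85 × 0.0076 = $68.57
Total deductions = $371.70 + $694.68 + $278.44 + $334.13 + $1,837.71 + $371.38 + $68.57 = $3,956.61
Net pay = $9,021.85 − $3,956.61 = $5,065.24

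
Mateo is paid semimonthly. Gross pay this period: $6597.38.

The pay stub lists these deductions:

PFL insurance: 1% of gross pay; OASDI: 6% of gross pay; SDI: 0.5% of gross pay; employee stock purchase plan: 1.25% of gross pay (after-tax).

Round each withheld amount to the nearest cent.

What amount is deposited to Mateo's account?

OASDI: $6597.38 × 0.06 = $395.84
SDI: $6597.38 × 0.005 = $32.99
PFL insurance: $6597.38 × 0.01 = $65.97
Employee stock purchase plan: $6597.38 × 0.0125 = $82.47
Total deductions = $395.84 + $32.99 + $65.97 + $82.47 = $577.27
Net pay = $6597.38 − $577.27 = $6020.11

$6020.11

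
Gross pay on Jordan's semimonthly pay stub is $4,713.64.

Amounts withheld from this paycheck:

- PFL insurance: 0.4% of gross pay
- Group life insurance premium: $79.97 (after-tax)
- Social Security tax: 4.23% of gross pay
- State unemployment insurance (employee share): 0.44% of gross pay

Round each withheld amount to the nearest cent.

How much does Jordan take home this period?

$4,394.69

State unemployment insurance (employee share): $4,713.64 × 0.0044 = $20.74
PFL insurance: $4,713.64 × 0.004 = $18.85
Social Security tax: $4,713.64 × 0.0423 = $199.39
Group life insurance premium: $79.97
Total deductions = $20.74 + $18.85 + $199.39 + $79.97 = $318.95
Net pay = $4,713.64 − $318.95 = $4,394.69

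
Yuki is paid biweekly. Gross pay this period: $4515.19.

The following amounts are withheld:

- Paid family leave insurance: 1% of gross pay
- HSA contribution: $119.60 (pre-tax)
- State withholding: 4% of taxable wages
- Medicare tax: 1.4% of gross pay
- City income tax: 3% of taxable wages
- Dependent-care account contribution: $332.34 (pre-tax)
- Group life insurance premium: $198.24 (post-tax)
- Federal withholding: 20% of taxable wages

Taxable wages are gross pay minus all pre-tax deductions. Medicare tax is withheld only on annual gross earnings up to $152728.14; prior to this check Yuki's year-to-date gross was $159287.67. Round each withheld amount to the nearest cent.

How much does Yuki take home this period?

Dependent-care account contribution: $332.34
HSA contribution: $119.60
Pre-tax total = $332.34 + $119.60 = $451.94
Taxable wages = $4515.19 − $451.94 = $4063.25
City income tax: $4063.25 × 0.03 = $121.90
State withholding: $4063.25 × 0.04 = $162.53
Federal withholding: $4063.25 × 0.2 = $812.65
Medicare tax: annual cap $152728.14 already reached (YTD $159287.67), so $0.00
Paid family leave insurance: $4515.19 × 0.01 = $45.15
Group life insurance premium: $198.24
Total deductions = $332.34 + $119.60 + $121.90 + $162.53 + $812.65 + $0.00 + $45.15 + $198.24 = $1792.41
Net pay = $4515.19 − $1792.41 = $2722.78

$2722.78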